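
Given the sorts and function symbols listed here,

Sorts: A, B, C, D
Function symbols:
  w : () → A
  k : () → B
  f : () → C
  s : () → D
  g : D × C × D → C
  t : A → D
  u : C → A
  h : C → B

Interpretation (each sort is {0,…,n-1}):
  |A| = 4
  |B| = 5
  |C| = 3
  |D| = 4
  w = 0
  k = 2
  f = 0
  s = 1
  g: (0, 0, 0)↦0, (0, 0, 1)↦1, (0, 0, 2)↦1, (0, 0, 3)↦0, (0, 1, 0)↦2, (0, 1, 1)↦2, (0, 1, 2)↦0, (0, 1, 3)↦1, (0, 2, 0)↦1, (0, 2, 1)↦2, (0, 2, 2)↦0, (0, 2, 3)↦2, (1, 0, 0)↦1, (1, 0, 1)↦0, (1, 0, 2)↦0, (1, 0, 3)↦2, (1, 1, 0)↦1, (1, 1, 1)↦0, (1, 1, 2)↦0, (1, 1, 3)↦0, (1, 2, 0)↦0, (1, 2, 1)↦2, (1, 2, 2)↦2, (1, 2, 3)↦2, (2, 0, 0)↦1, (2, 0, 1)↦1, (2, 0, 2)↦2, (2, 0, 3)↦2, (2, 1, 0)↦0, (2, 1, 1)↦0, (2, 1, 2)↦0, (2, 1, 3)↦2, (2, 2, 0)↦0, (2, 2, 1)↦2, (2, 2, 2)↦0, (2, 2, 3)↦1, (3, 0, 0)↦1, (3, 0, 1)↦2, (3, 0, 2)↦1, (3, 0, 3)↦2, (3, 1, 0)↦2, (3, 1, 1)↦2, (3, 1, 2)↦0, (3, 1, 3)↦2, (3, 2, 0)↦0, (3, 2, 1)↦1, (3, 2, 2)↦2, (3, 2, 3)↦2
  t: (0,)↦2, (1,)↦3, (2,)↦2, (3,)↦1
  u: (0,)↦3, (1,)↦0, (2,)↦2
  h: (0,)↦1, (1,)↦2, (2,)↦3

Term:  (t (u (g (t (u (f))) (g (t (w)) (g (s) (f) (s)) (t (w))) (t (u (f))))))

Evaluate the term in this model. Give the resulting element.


value = 2

  f = 0
  (u (f)) = u(0,) = 3
  (t (u (f))) = t(3,) = 1
  w = 0
  (t (w)) = t(0,) = 2
  s = 1
  f = 0
  s = 1
  (g (s) (f) (s)) = g(1, 0, 1) = 0
  w = 0
  (t (w)) = t(0,) = 2
  (g (t (w)) (g (s) (f) (s)) (t (w))) = g(2, 0, 2) = 2
  f = 0
  (u (f)) = u(0,) = 3
  (t (u (f))) = t(3,) = 1
  (g (t (u (f))) (g (t (w)) (g (s) (f) (s)) (t (w))) (t (u (f)))) = g(1, 2, 1) = 2
  (u (g (t (u (f))) (g (t (w)) (g (s) (f) (s)) (t (w))) (t (u (f))))) = u(2,) = 2
  (t (u (g (t (u (f))) (g (t (w)) (g (s) (f) (s)) (t (w))) (t (u (f)))))) = t(2,) = 2


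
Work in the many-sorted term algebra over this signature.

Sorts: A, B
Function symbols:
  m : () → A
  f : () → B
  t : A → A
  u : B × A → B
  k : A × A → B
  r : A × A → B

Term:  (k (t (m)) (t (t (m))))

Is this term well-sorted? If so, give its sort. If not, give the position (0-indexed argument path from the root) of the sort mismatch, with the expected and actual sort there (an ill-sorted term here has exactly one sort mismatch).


    (m) : A
  (t (m)) : A
      (m) : A
    (t (m)) : A
  (t (t (m))) : A
(k (t (m)) (t (t (m)))) : B

well-sorted; sort = B


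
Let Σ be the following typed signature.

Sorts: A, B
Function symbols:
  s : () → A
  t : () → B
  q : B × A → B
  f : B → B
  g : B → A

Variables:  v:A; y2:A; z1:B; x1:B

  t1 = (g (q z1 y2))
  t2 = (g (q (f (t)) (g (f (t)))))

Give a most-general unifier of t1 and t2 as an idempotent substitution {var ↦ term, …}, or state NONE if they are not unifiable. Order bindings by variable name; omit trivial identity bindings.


{y2 ↦ (g (f (t))), z1 ↦ (f (t))}


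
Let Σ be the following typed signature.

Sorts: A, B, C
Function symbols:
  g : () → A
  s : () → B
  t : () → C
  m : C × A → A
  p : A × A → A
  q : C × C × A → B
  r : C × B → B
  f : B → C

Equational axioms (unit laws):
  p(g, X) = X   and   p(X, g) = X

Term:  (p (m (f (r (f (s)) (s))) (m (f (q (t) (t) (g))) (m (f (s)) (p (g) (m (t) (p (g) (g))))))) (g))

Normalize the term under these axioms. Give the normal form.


normal form = (m (f (r (f (s)) (s))) (m (f (q (t) (t) (g))) (m (f (s)) (m (t) (g)))))

1. (p (m (f (r (f (s)) (s))) (m (f (q (t) (t) (g))) (m (f (s)) (p (g) (m (t) (p (g) (g))))))) (g))  →  (m (f (r (f (s)) (s))) (m (f (q (t) (t) (g))) (m (f (s)) (p (g) (m (t) (p (g) (g)))))))
2. (m (f (r (f (s)) (s))) (m (f (q (t) (t) (g))) (m (f (s)) (p (g) (m (t) (p (g) (g)))))))  →  (m (f (r (f (s)) (s))) (m (f (q (t) (t) (g))) (m (f (s)) (m (t) (p (g) (g))))))
3. (m (f (r (f (s)) (s))) (m (f (q (t) (t) (g))) (m (f (s)) (m (t) (p (g) (g))))))  →  (m (f (r (f (s)) (s))) (m (f (q (t) (t) (g))) (m (f (s)) (m (t) (g)))))


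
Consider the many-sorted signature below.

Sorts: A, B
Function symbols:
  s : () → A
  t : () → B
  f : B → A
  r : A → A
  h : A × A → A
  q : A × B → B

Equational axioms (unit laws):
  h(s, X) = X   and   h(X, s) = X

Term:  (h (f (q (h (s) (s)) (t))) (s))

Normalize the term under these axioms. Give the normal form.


1. (h (f (q (h (s) (s)) (t))) (s))  →  (f (q (h (s) (s)) (t)))
2. (f (q (h (s) (s)) (t)))  →  (f (q (s) (t)))

normal form = (f (q (s) (t)))


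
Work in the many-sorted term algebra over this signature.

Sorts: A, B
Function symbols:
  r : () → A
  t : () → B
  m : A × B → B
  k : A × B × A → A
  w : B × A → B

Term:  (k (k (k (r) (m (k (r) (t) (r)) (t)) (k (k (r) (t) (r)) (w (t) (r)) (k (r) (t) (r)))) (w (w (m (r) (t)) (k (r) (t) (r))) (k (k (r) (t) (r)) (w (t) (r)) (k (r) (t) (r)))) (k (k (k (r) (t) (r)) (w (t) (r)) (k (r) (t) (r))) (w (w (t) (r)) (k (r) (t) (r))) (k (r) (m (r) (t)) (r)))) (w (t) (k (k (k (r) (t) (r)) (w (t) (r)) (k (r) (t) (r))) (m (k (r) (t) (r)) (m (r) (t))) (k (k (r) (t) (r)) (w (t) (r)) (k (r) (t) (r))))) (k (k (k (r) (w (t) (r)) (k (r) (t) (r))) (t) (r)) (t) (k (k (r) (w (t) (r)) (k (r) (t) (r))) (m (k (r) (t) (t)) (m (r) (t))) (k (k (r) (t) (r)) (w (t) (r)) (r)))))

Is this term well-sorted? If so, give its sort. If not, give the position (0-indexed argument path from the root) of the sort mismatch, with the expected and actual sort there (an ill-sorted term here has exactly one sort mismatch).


      (r) : A
          (r) : A
          (t) : B
          (r) : A
        (k (r) (t) (r)) : A
        (t) : B
      (m (k (r) (t) (r)) (t)) : B
          (r) : A
          (t) : B
          (r) : A
        (k (r) (t) (r)) : A
          (t) : B
          (r) : A
        (w (t) (r)) : B
          (r) : A
          (t) : B
          (r) : A
        (k (r) (t) (r)) : A
      (k (k (r) (t) (r)) (w (t) (r)) (k (r) (t) (r))) : A
    (k (r) (m (k (r) (t) (r)) (t)) (k (k (r) (t) (r)) (w (t) (r)) (k (r) (t) (r)))) : A
          (r) : A
          (t) : B
        (m (r) (t)) : B
          (r) : A
          (t) : B
          (r) : A
        (k (r) (t) (r)) : A
      (w (m (r) (t)) (k (r) (t) (r))) : B
          (r) : A
          (t) : B
          (r) : A
        (k (r) (t) (r)) : A
          (t) : B
          (r) : A
        (w (t) (r)) : B
          (r) : A
          (t) : B
          (r) : A
        (k (r) (t) (r)) : A
      (k (k (r) (t) (r)) (w (t) (r)) (k (r) (t) (r))) : A
    (w (w (m (r) (t)) (k (r) (t) (r))) (k (k (r) (t) (r)) (w (t) (r)) (k (r) (t) (r)))) : B
          (r) : A
          (t) : B
          (r) : A
        (k (r) (t) (r)) : A
          (t) : B
          (r) : A
        (w (t) (r)) : B
          (r) : A
          (t) : B
          (r) : A
        (k (r) (t) (r)) : A
      (k (k (r) (t) (r)) (w (t) (r)) (k (r) (t) (r))) : A
          (t) : B
          (r) : A
        (w (t) (r)) : B
          (r) : A
          (t) : B
          (r) : A
        (k (r) (t) (r)) : A
      (w (w (t) (r)) (k (r) (t) (r))) : B
        (r) : A
          (r) : A
          (t) : B
        (m (r) (t)) : B
        (r) : A
      (k (r) (m (r) (t)) (r)) : A
    (k (k (k (r) (t) (r)) (w (t) (r)) (k (r) (t) (r))) (w (w (t) (r)) (k (r) (t) (r))) (k (r) (m (r) (t)) (r))) : A
  (k (k (r) (m (k (r) (t) (r)) (t)) (k (k (r) (t) (r)) (w (t) (r)) (k (r) (t) (r)))) (w (w (m (r) (t)) (k (r) (t) (r))) (k (k (r) (t) (r)) (w (t) (r)) (k (r) (t) (r)))) (k (k (k (r) (t) (r)) (w (t) (r)) (k (r) (t) (r))) (w (w (t) (r)) (k (r) (t) (r))) (k (r) (m (r) (t)) (r)))) : A
    (t) : B
          (r) : A
          (t) : B
          (r) : A
        (k (r) (t) (r)) : A
          (t) : B
          (r) : A
        (w (t) (r)) : B
          (r) : A
          (t) : B
          (r) : A
        (k (r) (t) (r)) : A
      (k (k (r) (t) (r)) (w (t) (r)) (k (r) (t) (r))) : A
          (r) : A
          (t) : B
          (r) : A
        (k (r) (t) (r)) : A
          (r) : A
          (t) : B
        (m (r) (t)) : B
      (m (k (r) (t) (r)) (m (r) (t))) : B
          (r) : A
          (t) : B
          (r) : A
        (k (r) (t) (r)) : A
          (t) : B
          (r) : A
        (w (t) (r)) : B
          (r) : A
          (t) : B
          (r) : A
        (k (r) (t) (r)) : A
      (k (k (r) (t) (r)) (w (t) (r)) (k (r) (t) (r))) : A
    (k (k (k (r) (t) (r)) (w (t) (r)) (k (r) (t) (r))) (m (k (r) (t) (r)) (m (r) (t))) (k (k (r) (t) (r)) (w (t) (r)) (k (r) (t) (r)))) : A
  (w (t) (k (k (k (r) (t) (r)) (w (t) (r)) (k (r) (t) (r))) (m (k (r) (t) (r)) (m (r) (t))) (k (k (r) (t) (r)) (w (t) (r)) (k (r) (t) (r))))) : B
        (r) : A
          (t) : B
          (r) : A
        (w (t) (r)) : B
          (r) : A
          (t) : B
          (r) : A
        (k (r) (t) (r)) : A
      (k (r) (w (t) (r)) (k (r) (t) (r))) : A
      (t) : B
      (r) : A
    (k (k (r) (w (t) (r)) (k (r) (t) (r))) (t) (r)) : A
    (t) : B
        (r) : A
          (t) : B
          (r) : A
        (w (t) (r)) : B
          (r) : A
          (t) : B
          (r) : A
        (k (r) (t) (r)) : A
      (k (r) (w (t) (r)) (k (r) (t) (r))) : A
          (r) : A
          (t) : B
          (t) : B
        (k (r) (t) (t)) : ✗ arg 2 at [2, 2, 1, 0, 2] has sort B, expected A
          (r) : A
          (t) : B
        (m (r) (t)) : B
          (r) : A
          (t) : B
          (r) : A
        (k (r) (t) (r)) : A
          (t) : B
          (r) : A
        (w (t) (r)) : B
        (r) : A
      (k (k (r) (t) (r)) (w (t) (r)) (r)) : A

ill-sorted at position [2, 2, 1, 0, 2]: expected A, got B


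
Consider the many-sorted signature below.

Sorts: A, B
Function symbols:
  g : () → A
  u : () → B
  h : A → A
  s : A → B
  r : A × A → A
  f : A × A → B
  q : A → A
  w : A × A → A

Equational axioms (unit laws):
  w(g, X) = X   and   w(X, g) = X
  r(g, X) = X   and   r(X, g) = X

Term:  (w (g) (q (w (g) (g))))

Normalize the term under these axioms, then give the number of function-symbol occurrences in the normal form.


1. (w (g) (q (w (g) (g))))  →  (q (w (g) (g)))
2. (q (w (g) (g)))  →  (q (g))
normal form: (q (g))

size = 2


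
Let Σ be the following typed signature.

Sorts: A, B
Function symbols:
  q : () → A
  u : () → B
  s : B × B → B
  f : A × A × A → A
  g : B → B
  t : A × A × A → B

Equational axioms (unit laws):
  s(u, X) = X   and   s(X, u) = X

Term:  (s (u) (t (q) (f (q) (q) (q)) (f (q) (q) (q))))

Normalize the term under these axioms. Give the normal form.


1. (s (u) (t (q) (f (q) (q) (q)) (f (q) (q) (q))))  →  (t (q) (f (q) (q) (q)) (f (q) (q) (q)))

normal form = (t (q) (f (q) (q) (q)) (f (q) (q) (q)))


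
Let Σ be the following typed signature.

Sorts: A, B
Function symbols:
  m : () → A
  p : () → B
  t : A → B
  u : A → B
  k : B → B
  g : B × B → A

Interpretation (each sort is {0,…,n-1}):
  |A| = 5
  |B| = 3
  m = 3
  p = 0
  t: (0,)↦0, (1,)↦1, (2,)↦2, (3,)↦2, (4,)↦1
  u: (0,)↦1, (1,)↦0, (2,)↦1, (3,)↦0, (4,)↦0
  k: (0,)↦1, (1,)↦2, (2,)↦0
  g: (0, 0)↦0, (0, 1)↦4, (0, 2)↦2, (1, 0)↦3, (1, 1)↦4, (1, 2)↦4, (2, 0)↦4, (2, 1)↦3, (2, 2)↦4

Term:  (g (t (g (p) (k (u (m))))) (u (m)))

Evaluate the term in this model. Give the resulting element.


  p = 0
  m = 3
  (u (m)) = u(3,) = 0
  (k (u (m))) = k(0,) = 1
  (g (p) (k (u (m)))) = g(0, 1) = 4
  (t (g (p) (k (u (m))))) = t(4,) = 1
  m = 3
  (u (m)) = u(3,) = 0
  (g (t (g (p) (k (u (m))))) (u (m))) = g(1, 0) = 3

value = 3


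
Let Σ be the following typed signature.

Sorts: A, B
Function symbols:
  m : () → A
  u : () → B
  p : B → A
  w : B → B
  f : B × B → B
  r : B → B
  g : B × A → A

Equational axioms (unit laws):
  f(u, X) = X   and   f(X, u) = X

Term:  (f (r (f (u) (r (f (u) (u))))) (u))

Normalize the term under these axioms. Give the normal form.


normal form = (r (r (u)))

1. (f (r (f (u) (r (f (u) (u))))) (u))  →  (r (f (u) (r (f (u) (u)))))
2. (r (f (u) (r (f (u) (u)))))  →  (r (r (f (u) (u))))
3. (r (r (f (u) (u))))  →  (r (r (u)))


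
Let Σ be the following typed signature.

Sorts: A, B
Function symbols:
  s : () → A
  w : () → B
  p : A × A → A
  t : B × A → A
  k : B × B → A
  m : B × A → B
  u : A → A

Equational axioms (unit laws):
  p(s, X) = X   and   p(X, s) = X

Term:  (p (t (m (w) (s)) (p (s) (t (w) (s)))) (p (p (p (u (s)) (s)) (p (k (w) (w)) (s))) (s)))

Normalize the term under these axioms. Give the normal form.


1. (p (t (m (w) (s)) (p (s) (t (w) (s)))) (p (p (p (u (s)) (s)) (p (k (w) (w)) (s))) (s)))  →  (p (t (m (w) (s)) (t (w) (s))) (p (p (p (u (s)) (s)) (p (k (w) (w)) (s))) (s)))
2. (p (t (m (w) (s)) (t (w) (s))) (p (p (p (u (s)) (s)) (p (k (w) (w)) (s))) (s)))  →  (p (t (m (w) (s)) (t (w) (s))) (p (p (u (s)) (s)) (p (k (w) (w)) (s))))
3. (p (t (m (w) (s)) (t (w) (s))) (p (p (u (s)) (s)) (p (k (w) (w)) (s))))  →  (p (t (m (w) (s)) (t (w) (s))) (p (u (s)) (p (k (w) (w)) (s))))
4. (p (t (m (w) (s)) (t (w) (s))) (p (u (s)) (p (k (w) (w)) (s))))  →  (p (t (m (w) (s)) (t (w) (s))) (p (u (s)) (k (w) (w))))

normal form = (p (t (m (w) (s)) (t (w) (s))) (p (u (s)) (k (w) (w))))


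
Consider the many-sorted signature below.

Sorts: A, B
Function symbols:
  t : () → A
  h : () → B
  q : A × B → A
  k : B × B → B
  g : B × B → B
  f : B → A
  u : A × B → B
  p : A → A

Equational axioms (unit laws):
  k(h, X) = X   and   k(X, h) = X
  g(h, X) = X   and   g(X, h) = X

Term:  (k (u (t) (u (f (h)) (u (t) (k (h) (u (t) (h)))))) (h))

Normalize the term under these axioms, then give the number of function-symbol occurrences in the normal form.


size = 10

1. (k (u (t) (u (f (h)) (u (t) (k (h) (u (t) (h)))))) (h))  →  (u (t) (u (f (h)) (u (t) (k (h) (u (t) (h))))))
2. (u (t) (u (f (h)) (u (t) (k (h) (u (t) (h))))))  →  (u (t) (u (f (h)) (u (t) (u (t) (h)))))
normal form: (u (t) (u (f (h)) (u (t) (u (t) (h)))))


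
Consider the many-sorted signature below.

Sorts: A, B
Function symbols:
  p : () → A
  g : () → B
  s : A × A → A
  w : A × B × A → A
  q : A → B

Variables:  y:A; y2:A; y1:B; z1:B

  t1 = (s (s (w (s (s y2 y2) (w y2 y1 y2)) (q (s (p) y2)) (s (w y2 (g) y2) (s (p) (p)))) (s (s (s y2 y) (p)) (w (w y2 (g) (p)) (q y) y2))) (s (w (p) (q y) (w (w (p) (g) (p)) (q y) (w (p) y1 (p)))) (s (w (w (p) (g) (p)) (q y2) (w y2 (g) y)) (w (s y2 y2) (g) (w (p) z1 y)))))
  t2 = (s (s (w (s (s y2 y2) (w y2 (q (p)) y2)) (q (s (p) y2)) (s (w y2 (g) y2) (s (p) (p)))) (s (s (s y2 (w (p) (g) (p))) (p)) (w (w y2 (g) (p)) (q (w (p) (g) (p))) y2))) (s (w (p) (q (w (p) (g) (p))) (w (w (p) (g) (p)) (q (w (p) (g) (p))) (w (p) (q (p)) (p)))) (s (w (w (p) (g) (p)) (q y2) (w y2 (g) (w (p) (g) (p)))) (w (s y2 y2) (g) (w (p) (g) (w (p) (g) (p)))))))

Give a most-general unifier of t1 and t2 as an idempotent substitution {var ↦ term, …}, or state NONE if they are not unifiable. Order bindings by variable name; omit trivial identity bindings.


{y ↦ (w (p) (g) (p)), y1 ↦ (q (p)), z1 ↦ (g)}


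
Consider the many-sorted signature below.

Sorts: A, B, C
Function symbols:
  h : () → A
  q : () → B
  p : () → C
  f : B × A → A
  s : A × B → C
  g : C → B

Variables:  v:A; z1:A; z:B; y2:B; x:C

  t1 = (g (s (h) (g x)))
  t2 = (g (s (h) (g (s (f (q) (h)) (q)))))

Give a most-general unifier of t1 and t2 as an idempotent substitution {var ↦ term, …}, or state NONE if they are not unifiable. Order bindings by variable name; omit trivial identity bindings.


{x ↦ (s (f (q) (h)) (q))}


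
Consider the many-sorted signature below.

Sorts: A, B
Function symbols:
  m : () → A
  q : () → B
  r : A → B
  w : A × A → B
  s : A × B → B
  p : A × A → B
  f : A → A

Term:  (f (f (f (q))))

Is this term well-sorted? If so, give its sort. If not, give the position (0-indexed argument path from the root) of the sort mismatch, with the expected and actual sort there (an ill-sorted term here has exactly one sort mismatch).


      (q) : B
    (f (q)) : ✗ arg 0 at [0, 0, 0] has sort B, expected A

ill-sorted at position [0, 0, 0]: expected A, got B


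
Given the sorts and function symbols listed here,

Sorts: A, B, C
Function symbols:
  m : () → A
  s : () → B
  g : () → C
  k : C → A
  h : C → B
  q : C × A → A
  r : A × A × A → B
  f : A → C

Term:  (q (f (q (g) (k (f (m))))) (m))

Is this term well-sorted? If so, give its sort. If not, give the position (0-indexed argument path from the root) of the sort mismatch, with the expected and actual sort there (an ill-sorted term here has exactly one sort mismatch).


well-sorted; sort = A

      (g) : C
          (m) : A
        (f (m)) : C
      (k (f (m))) : A
    (q (g) (k (f (m)))) : A
  (f (q (g) (k (f (m))))) : C
  (m) : A
(q (f (q (g) (k (f (m))))) (m)) : A


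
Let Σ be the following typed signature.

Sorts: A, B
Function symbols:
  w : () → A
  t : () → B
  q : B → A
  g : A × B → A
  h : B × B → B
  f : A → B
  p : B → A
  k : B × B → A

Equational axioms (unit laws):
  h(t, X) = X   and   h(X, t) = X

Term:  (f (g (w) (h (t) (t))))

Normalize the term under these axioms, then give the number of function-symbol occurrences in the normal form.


size = 4

1. (f (g (w) (h (t) (t))))  →  (f (g (w) (t)))
normal form: (f (g (w) (t)))


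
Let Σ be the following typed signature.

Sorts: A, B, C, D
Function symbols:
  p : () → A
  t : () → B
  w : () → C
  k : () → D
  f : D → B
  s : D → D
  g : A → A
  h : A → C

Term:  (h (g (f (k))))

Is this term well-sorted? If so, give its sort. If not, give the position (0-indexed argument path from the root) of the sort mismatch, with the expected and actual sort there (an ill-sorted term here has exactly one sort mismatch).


ill-sorted at position [0, 0]: expected A, got B

      (k) : D
    (f (k)) : B
  (g (f (k))) : ✗ arg 0 at [0, 0] has sort B, expected A


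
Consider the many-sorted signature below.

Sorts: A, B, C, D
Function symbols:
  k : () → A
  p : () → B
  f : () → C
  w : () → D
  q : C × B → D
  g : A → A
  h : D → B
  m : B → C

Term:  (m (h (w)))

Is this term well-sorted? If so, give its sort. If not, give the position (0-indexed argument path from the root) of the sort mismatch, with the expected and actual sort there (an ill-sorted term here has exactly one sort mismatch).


    (w) : D
  (h (w)) : B
(m (h (w))) : C

well-sorted; sort = C


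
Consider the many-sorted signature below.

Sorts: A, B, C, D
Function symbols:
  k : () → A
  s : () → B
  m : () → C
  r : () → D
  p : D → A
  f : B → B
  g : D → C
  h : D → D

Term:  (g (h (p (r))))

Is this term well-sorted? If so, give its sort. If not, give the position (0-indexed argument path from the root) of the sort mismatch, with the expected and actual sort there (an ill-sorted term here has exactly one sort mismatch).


      (r) : D
    (p (r)) : A
  (h (p (r))) : ✗ arg 0 at [0, 0] has sort A, expected D

ill-sorted at position [0, 0]: expected D, got A


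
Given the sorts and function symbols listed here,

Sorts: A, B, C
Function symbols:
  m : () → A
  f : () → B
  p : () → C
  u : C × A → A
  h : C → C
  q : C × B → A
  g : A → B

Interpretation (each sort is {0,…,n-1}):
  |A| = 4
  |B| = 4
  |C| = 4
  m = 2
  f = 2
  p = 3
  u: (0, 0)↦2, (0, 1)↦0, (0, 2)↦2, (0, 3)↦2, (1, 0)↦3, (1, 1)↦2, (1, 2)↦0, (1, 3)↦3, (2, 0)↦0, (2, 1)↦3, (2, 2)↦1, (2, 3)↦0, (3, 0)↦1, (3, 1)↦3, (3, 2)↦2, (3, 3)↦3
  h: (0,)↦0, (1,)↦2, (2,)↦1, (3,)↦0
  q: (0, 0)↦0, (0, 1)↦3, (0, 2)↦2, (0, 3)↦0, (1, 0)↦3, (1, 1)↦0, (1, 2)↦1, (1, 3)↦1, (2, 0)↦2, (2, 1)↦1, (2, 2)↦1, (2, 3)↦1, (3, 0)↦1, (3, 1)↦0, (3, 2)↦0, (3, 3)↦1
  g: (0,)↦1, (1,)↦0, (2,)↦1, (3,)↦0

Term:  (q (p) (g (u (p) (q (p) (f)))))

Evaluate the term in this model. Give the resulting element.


  p = 3
  p = 3
  p = 3
  f = 2
  (q (p) (f)) = q(3, 2) = 0
  (u (p) (q (p) (f))) = u(3, 0) = 1
  (g (u (p) (q (p) (f)))) = g(1,) = 0
  (q (p) (g (u (p) (q (p) (f))))) = q(3, 0) = 1

value = 1


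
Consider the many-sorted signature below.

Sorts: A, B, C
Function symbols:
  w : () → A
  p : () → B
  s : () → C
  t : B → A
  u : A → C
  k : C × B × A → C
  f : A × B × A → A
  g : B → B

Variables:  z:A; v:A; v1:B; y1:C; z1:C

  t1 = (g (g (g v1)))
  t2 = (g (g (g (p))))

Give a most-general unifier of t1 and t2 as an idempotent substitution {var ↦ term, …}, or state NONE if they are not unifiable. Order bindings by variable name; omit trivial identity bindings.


{v1 ↦ (p)}


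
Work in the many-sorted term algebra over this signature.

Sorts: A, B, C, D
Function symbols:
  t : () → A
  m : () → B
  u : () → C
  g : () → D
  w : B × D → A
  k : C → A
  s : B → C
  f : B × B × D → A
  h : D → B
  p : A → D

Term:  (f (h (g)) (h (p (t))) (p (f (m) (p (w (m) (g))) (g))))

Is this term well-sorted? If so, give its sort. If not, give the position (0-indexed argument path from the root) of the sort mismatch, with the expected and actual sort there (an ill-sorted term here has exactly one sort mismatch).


ill-sorted at position [2, 0, 1]: expected B, got D

    (g) : D
  (h (g)) : B
      (t) : A
    (p (t)) : D
  (h (p (t))) : B
      (m) : B
          (m) : B
          (g) : D
        (w (m) (g)) : A
      (p (w (m) (g))) : D
      (g) : D
    (f (m) (p (w (m) (g))) (g)) : ✗ arg 1 at [2, 0, 1] has sort D, expected B


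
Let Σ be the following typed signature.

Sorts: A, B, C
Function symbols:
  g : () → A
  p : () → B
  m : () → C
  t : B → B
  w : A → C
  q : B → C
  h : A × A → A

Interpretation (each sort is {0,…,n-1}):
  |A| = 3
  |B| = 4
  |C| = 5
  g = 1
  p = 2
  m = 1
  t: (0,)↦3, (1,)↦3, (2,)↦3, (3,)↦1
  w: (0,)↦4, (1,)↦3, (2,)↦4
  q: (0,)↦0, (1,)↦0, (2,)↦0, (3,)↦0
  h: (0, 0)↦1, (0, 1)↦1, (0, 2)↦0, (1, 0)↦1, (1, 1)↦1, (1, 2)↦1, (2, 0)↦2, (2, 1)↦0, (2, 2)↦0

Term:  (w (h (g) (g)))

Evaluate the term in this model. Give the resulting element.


  g = 1
  g = 1
  (h (g) (g)) = h(1, 1) = 1
  (w (h (g) (g))) = w(1,) = 3

value = 3


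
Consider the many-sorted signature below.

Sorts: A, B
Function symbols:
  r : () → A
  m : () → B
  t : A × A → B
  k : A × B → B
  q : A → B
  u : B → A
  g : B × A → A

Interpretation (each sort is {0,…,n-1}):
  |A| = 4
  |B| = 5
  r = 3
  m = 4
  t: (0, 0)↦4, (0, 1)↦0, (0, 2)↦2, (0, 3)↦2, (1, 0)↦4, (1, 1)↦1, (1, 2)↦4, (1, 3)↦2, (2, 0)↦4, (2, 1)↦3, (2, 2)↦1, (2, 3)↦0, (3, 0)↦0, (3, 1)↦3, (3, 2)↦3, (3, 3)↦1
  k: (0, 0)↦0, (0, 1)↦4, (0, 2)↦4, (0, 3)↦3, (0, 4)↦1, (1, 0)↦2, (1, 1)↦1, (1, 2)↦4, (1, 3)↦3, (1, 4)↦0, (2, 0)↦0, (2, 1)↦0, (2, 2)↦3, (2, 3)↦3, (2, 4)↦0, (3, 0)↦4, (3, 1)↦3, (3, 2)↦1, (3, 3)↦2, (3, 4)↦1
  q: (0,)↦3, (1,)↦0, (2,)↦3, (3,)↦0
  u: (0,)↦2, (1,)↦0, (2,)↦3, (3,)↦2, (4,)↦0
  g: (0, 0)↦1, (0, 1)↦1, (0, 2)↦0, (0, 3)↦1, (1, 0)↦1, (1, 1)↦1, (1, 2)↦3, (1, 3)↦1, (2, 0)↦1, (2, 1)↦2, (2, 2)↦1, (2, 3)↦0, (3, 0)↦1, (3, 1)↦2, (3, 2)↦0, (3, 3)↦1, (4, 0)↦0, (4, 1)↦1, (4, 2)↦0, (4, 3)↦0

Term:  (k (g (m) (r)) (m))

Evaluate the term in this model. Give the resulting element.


value = 1

  m = 4
  r = 3
  (g (m) (r)) = g(4, 3) = 0
  m = 4
  (k (g (m) (r)) (m)) = k(0, 4) = 1


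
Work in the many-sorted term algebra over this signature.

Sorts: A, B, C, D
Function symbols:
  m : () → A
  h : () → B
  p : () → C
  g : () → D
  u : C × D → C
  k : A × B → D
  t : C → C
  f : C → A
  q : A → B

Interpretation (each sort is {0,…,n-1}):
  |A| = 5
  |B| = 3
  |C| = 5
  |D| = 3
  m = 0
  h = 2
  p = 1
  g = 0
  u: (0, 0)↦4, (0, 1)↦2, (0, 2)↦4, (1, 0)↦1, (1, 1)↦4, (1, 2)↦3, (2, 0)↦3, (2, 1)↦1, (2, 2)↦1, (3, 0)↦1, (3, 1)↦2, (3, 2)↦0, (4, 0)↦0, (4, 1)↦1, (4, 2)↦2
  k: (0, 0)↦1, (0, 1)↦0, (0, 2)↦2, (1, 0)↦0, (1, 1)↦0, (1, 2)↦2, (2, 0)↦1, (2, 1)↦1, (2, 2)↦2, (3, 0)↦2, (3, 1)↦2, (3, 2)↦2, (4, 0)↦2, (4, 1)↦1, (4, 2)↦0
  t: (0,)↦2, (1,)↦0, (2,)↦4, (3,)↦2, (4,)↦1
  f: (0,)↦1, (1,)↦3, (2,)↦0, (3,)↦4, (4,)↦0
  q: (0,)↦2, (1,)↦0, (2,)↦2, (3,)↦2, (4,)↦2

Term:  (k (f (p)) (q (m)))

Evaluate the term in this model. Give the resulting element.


value = 2

  p = 1
  (f (p)) = f(1,) = 3
  m = 0
  (q (m)) = q(0,) = 2
  (k (f (p)) (q (m))) = k(3, 2) = 2


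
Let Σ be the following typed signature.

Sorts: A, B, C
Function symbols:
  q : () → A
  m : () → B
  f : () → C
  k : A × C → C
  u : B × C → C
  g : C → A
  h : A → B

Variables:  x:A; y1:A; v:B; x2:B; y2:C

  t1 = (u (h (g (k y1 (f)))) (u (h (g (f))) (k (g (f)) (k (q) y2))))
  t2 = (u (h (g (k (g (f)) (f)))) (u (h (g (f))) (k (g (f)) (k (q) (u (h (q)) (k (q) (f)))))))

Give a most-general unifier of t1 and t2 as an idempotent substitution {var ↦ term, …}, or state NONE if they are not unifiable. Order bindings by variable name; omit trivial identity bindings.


{y1 ↦ (g (f)), y2 ↦ (u (h (q)) (k (q) (f)))}


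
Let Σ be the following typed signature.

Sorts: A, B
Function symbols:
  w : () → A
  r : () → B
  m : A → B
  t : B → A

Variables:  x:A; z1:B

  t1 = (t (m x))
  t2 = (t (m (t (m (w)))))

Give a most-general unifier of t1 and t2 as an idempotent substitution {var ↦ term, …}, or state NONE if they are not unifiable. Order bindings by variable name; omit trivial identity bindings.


{x ↦ (t (m (w)))}


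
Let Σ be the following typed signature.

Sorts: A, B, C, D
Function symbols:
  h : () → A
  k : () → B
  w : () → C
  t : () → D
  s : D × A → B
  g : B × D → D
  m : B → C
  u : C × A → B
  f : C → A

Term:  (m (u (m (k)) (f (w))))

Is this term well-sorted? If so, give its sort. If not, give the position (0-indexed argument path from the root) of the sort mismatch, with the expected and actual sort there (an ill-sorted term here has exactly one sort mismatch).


well-sorted; sort = C

      (k) : B
    (m (k)) : C
      (w) : C
    (f (w)) : A
  (u (m (k)) (f (w))) : B
(m (u (m (k)) (f (w)))) : C


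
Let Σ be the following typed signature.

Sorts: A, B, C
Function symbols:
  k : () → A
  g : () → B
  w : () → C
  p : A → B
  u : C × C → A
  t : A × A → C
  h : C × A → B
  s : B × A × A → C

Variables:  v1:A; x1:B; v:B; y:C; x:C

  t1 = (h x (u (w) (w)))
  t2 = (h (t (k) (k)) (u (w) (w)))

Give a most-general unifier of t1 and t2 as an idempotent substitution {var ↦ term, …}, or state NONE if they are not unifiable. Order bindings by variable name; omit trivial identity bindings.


{x ↦ (t (k) (k))}


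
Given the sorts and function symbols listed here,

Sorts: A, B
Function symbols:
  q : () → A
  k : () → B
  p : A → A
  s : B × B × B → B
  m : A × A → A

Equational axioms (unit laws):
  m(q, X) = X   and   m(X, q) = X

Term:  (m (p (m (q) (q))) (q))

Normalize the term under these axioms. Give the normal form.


normal form = (p (q))

1. (m (p (m (q) (q))) (q))  →  (p (m (q) (q)))
2. (p (m (q) (q)))  →  (p (q))


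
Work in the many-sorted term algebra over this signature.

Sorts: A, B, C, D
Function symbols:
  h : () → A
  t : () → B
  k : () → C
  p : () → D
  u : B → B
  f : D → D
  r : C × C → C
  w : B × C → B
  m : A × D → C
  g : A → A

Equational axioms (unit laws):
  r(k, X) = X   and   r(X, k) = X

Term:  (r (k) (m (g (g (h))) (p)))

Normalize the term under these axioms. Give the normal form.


1. (r (k) (m (g (g (h))) (p)))  →  (m (g (g (h))) (p))

normal form = (m (g (g (h))) (p))


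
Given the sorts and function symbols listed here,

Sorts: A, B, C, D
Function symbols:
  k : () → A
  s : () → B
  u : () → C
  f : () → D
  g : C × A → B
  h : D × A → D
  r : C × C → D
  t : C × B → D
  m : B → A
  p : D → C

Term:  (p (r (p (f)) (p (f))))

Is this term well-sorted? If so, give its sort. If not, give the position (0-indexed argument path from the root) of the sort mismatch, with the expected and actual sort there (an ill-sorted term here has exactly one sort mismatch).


      (f) : D
    (p (f)) : C
      (f) : D
    (p (f)) : C
  (r (p (f)) (p (f))) : D
(p (r (p (f)) (p (f)))) : C

well-sorted; sort = C


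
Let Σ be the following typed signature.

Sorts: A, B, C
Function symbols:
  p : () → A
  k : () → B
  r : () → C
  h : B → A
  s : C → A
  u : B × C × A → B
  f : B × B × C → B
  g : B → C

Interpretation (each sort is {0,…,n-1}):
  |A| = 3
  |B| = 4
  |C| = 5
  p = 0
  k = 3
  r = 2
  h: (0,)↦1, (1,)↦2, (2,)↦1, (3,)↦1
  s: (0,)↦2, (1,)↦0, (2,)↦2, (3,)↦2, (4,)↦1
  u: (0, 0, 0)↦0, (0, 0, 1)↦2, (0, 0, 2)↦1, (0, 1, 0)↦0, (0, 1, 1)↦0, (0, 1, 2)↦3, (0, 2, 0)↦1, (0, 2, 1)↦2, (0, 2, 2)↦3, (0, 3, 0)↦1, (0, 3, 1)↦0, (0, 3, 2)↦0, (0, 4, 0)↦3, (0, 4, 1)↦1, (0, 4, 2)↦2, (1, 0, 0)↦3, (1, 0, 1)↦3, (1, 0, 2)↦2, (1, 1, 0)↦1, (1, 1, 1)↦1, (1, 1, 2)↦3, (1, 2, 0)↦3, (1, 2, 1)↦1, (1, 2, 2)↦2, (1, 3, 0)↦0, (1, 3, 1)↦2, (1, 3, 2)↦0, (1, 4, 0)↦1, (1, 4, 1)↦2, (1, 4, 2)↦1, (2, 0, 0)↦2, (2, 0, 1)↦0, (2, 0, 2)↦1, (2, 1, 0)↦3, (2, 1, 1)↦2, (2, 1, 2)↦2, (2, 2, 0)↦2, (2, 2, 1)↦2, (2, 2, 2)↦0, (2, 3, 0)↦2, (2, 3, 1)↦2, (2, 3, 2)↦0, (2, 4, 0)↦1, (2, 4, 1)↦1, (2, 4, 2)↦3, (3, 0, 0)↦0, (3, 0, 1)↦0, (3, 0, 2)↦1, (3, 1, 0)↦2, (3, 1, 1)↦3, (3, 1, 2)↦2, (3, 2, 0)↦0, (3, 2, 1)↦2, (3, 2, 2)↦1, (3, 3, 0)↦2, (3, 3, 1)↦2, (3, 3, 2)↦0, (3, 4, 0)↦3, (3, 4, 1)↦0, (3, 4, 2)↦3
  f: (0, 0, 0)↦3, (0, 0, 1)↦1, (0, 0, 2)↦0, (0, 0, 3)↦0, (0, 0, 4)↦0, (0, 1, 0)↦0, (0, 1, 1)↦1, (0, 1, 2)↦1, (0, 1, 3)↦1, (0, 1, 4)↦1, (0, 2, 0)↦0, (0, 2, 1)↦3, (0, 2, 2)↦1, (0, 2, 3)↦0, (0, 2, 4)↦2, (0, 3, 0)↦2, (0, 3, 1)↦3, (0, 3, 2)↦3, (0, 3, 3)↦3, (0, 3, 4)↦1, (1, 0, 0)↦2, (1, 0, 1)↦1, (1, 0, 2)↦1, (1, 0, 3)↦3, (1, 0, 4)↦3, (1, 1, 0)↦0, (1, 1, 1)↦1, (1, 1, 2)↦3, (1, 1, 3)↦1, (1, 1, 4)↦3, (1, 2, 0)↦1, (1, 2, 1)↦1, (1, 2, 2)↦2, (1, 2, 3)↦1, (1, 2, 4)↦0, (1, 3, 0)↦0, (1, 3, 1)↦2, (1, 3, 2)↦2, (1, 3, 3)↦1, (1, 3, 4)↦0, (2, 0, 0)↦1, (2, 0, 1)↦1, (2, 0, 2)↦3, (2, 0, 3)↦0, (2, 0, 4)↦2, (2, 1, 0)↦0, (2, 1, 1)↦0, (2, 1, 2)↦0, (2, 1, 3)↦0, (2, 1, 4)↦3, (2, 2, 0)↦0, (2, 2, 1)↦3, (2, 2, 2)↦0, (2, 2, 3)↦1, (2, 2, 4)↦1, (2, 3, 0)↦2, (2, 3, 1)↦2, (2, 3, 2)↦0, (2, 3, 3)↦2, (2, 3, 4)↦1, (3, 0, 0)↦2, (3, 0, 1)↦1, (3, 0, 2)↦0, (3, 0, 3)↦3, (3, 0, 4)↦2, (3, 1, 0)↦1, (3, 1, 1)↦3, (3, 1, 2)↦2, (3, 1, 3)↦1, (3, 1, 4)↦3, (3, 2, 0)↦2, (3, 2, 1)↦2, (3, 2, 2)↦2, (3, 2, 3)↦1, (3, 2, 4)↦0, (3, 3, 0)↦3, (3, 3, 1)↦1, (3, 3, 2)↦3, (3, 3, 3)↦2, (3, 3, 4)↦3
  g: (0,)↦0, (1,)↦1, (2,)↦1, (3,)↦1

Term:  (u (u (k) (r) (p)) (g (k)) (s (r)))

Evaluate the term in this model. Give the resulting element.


  k = 3
  r = 2
  p = 0
  (u (k) (r) (p)) = u(3, 2, 0) = 0
  k = 3
  (g (k)) = g(3,) = 1
  r = 2
  (s (r)) = s(2,) = 2
  (u (u (k) (r) (p)) (g (k)) (s (r))) = u(0, 1, 2) = 3

value = 3


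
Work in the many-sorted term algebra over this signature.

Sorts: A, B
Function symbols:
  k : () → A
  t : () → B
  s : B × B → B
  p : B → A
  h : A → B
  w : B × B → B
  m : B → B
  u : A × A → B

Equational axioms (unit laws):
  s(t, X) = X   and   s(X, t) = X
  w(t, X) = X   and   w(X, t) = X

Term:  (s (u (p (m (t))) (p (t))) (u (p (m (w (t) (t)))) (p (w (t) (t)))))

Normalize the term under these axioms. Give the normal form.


normal form = (s (u (p (m (t))) (p (t))) (u (p (m (t))) (p (t))))

1. (s (u (p (m (t))) (p (t))) (u (p (m (w (t) (t)))) (p (w (t) (t)))))  →  (s (u (p (m (t))) (p (t))) (u (p (m (t))) (p (w (t) (t)))))
2. (s (u (p (m (t))) (p (t))) (u (p (m (t))) (p (w (t) (t)))))  →  (s (u (p (m (t))) (p (t))) (u (p (m (t))) (p (t))))


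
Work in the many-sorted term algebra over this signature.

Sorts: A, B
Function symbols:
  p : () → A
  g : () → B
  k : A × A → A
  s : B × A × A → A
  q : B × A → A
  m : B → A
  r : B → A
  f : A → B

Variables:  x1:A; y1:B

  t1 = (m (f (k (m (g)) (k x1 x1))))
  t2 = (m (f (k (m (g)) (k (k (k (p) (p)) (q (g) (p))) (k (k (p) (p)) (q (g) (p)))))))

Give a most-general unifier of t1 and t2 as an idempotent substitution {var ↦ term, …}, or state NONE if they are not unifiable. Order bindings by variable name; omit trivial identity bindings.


{x1 ↦ (k (k (p) (p)) (q (g) (p)))}


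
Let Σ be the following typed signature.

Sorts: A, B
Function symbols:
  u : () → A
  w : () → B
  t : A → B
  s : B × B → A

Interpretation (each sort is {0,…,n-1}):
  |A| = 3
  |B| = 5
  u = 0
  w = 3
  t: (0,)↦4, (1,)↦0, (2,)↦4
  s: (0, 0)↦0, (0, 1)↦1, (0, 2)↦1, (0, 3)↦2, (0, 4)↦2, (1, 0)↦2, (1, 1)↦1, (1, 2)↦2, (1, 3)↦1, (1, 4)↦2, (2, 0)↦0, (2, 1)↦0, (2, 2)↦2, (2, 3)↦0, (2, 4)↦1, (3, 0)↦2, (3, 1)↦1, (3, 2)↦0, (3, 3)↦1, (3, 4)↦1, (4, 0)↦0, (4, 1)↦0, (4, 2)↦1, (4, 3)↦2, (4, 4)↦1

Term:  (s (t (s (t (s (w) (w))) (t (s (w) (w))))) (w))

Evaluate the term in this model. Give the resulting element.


  w = 3
  w = 3
  (s (w) (w)) = s(3, 3) = 1
  (t (s (w) (w))) = t(1,) = 0
  w = 3
  w = 3
  (s (w) (w)) = s(3, 3) = 1
  (t (s (w) (w))) = t(1,) = 0
  (s (t (s (w) (w))) (t (s (w) (w)))) = s(0, 0) = 0
  (t (s (t (s (w) (w))) (t (s (w) (w))))) = t(0,) = 4
  w = 3
  (s (t (s (t (s (w) (w))) (t (s (w) (w))))) (w)) = s(4, 3) = 2

value = 2


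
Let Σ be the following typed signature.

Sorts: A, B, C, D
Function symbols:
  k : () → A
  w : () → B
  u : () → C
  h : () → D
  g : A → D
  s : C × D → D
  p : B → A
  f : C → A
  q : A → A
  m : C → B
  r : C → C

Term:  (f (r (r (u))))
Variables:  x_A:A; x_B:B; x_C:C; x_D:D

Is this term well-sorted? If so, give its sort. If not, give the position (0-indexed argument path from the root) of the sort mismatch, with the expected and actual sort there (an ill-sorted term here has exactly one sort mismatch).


well-sorted; sort = A

      (u) : C
    (r (u)) : C
  (r (r (u))) : C
(f (r (r (u)))) : A


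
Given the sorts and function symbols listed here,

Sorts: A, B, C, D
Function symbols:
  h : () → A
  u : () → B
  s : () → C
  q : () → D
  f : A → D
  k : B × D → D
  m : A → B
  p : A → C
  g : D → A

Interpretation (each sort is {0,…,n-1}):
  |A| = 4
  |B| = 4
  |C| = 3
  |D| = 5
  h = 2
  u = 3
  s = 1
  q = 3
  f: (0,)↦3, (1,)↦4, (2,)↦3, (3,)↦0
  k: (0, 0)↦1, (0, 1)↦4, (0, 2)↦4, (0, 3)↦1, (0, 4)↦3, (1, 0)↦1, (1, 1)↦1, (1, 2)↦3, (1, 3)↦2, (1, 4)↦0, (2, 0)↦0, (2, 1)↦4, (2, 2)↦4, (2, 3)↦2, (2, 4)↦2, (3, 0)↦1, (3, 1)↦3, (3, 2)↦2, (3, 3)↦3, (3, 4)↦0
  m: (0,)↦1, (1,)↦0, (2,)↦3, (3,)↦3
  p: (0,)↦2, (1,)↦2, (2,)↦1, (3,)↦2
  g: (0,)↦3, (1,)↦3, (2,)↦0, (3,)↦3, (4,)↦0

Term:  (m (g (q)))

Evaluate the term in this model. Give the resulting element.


  q = 3
  (g (q)) = g(3,) = 3
  (m (g (q))) = m(3,) = 3

value = 3


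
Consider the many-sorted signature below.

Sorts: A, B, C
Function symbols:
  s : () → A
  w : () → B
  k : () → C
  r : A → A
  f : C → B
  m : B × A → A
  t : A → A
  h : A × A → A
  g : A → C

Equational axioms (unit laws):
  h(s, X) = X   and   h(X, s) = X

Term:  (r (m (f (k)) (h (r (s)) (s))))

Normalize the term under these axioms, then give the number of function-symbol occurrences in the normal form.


1. (r (m (f (k)) (h (r (s)) (s))))  →  (r (m (f (k)) (r (s))))
normal form: (r (m (f (k)) (r (s))))

size = 6


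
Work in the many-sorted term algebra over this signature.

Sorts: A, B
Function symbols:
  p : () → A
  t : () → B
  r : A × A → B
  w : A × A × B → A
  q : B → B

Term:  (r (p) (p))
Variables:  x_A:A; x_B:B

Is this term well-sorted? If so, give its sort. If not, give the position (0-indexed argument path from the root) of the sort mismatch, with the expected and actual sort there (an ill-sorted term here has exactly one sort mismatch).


well-sorted; sort = B

  (p) : A
  (p) : A
(r (p) (p)) : B


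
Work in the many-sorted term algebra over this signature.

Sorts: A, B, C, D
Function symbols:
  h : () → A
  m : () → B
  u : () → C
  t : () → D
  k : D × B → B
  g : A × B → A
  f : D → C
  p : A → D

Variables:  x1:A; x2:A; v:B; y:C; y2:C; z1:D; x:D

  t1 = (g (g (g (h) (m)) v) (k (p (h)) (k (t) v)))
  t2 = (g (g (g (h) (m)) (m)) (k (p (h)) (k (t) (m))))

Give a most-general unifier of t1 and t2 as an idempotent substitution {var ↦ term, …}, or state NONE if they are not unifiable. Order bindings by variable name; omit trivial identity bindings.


{v ↦ (m)}


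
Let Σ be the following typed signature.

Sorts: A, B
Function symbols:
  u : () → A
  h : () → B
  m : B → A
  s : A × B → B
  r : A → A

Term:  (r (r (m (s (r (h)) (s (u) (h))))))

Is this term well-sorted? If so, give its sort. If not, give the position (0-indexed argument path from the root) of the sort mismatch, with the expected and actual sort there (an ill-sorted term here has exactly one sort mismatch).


          (h) : B
        (r (h)) : ✗ arg 0 at [0, 0, 0, 0, 0] has sort B, expected A
          (u) : A
          (h) : B
        (s (u) (h)) : B

ill-sorted at position [0, 0, 0, 0, 0]: expected A, got B


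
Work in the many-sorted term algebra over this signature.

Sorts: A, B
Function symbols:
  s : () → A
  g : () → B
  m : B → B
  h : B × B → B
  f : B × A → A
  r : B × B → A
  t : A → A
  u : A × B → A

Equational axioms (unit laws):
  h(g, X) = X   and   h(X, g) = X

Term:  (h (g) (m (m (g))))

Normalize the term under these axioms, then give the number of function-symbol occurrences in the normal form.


1. (h (g) (m (m (g))))  →  (m (m (g)))
normal form: (m (m (g)))

size = 3


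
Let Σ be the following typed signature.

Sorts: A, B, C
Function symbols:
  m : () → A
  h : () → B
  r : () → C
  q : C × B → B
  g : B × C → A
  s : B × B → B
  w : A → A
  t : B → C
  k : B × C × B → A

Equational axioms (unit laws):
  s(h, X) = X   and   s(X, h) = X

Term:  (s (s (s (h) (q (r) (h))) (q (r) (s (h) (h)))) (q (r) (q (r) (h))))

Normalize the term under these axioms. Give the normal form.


normal form = (s (s (q (r) (h)) (q (r) (h))) (q (r) (q (r) (h))))

1. (s (s (s (h) (q (r) (h))) (q (r) (s (h) (h)))) (q (r) (q (r) (h))))  →  (s (s (q (r) (h)) (q (r) (s (h) (h)))) (q (r) (q (r) (h))))
2. (s (s (q (r) (h)) (q (r) (s (h) (h)))) (q (r) (q (r) (h))))  →  (s (s (q (r) (h)) (q (r) (h))) (q (r) (q (r) (h))))


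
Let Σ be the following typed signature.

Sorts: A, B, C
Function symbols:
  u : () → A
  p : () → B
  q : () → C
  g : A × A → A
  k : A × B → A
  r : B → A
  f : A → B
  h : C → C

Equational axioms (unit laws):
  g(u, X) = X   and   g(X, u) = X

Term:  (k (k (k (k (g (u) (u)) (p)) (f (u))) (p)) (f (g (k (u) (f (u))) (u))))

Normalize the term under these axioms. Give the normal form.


1. (k (k (k (k (g (u) (u)) (p)) (f (u))) (p)) (f (g (k (u) (f (u))) (u))))  →  (k (k (k (k (u) (p)) (f (u))) (p)) (f (g (k (u) (f (u))) (u))))
2. (k (k (k (k (u) (p)) (f (u))) (p)) (f (g (k (u) (f (u))) (u))))  →  (k (k (k (k (u) (p)) (f (u))) (p)) (f (k (u) (f (u)))))

normal form = (k (k (k (k (u) (p)) (f (u))) (p)) (f (k (u) (f (u)))))


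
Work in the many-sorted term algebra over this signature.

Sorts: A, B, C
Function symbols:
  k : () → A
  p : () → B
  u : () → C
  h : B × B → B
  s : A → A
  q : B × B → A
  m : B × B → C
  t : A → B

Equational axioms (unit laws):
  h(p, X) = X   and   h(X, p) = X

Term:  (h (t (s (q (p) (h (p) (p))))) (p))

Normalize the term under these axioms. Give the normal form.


normal form = (t (s (q (p) (p))))

1. (h (t (s (q (p) (h (p) (p))))) (p))  →  (t (s (q (p) (h (p) (p)))))
2. (t (s (q (p) (h (p) (p)))))  →  (t (s (q (p) (p))))


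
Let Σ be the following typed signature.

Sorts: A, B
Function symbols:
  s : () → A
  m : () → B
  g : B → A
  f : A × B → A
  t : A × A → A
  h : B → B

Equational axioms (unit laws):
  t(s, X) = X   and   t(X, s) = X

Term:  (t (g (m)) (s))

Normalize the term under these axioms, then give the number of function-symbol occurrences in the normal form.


size = 2

1. (t (g (m)) (s))  →  (g (m))
normal form: (g (m))
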